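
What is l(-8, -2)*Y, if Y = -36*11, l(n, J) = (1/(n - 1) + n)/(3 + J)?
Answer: 3212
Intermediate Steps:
l(n, J) = (n + 1/(-1 + n))/(3 + J) (l(n, J) = (1/(-1 + n) + n)/(3 + J) = (n + 1/(-1 + n))/(3 + J))
Y = -396
l(-8, -2)*Y = ((1 + (-8)² - 1*(-8))/(-3 - 1*(-2) + 3*(-8) - 2*(-8)))*(-396) = ((1 + 64 + 8)/(-3 + 2 - 24 + 16))*(-396) = (73/(-9))*(-396) = -⅑*73*(-396) = -73/9*(-396) = 3212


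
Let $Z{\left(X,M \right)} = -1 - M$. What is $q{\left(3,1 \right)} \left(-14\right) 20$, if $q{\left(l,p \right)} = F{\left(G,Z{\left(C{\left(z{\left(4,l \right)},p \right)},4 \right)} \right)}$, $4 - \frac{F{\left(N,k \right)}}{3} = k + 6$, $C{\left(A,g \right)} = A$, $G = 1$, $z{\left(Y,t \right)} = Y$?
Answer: $-2520$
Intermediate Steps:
$F{\left(N,k \right)} = -6 - 3 k$ ($F{\left(N,k \right)} = 12 - 3 \left(k + 6\right) = 12 - 3 \left(6 + k\right) = 12 - \left(18 + 3 k\right) = -6 - 3 k$)
$q{\left(l,p \right)} = 9$ ($q{\left(l,p \right)} = -6 - 3 \left(-1 - 4\right) = -6 - -15 = -6 + 15 = 9$)
$q{\left(3,1 \right)} \left(-14\right) 20 = 9 \left(-14\right) 20 = \left(-126\right) 20 = -2520$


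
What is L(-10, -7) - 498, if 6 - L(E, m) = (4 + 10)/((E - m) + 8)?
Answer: -2474/5 ≈ -494.80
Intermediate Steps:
L(E, m) = 6 - 14/(8 + E - m) (L(E, m) = 6 - (4 + 10)/((E - m) + 8) = 6 - 14/(8 + E - m))
L(-10, -7) - 498 = 2*(17 - 3*(-7) + 3*(-10))/(8 - 10 - 1*(-7)) - 498 = 2*(17 + 21 - 30)/(8 - 10 + 7) - 498 = 2*8/5 - 498 = 2*(⅕)*8 - 498 = 16/5 - 498 = -2474/5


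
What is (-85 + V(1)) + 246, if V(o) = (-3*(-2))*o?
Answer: 167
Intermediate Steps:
V(o) = 6*o
(-85 + V(1)) + 246 = (-85 + 6*1) + 246 = (-85 + 6) + 246 = -79 + 246 = 167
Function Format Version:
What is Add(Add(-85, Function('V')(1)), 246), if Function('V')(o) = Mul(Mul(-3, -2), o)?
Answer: 167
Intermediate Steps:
Function('V')(o) = Mul(6, o)
Add(Add(-85, Function('V')(1)), 246) = Add(Add(-85, Mul(6, 1)), 246) = Add(Add(-85, 6), 246) = Add(-79, 246) = 167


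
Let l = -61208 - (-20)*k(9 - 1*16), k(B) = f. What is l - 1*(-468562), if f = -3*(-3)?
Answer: 407534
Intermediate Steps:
f = 9
k(B) = 9
l = -61028 (l = -61208 - (-20)*9 = -61208 - 1*(-180) = -61208 + 180 = -61028)
l - 1*(-468562) = -61028 - 1*(-468562) = -61028 + 468562 = 407534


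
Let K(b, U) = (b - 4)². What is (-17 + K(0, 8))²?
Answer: 1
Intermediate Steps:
K(b, U) = (-4 + b)²
(-17 + K(0, 8))² = (-17 + (-4 + 0)²)² = (-17 + (-4)²)² = (-17 + 16)² = (-1)² = 1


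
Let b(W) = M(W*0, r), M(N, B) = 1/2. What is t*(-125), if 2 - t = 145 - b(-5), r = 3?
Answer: 35625/2 ≈ 17813.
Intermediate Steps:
M(N, B) = ½
b(W) = ½
t = -285/2 (t = 2 - (145 - 1*½) = 2 - (145 - ½) = 2 - 1*289/2 = 2 - 289/2 = -285/2 ≈ -142.50)
t*(-125) = -285/2*(-125) = 35625/2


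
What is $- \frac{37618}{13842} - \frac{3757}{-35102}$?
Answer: $- \frac{634231321}{242940942} \approx -2.6106$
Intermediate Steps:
$- \frac{37618}{13842} - \frac{3757}{-35102} = \left(-37618\right) \frac{1}{13842} - - \frac{3757}{35102} = - \frac{18809}{6921} + \frac{3757}{35102} = - \frac{634231321}{242940942}$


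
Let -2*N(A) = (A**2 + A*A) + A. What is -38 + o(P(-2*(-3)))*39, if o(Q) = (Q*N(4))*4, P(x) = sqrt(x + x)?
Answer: -38 - 5616*sqrt(3) ≈ -9765.2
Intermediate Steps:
P(x) = sqrt(2)*sqrt(x) (P(x) = sqrt(2*x) = sqrt(2)*sqrt(x))
N(A) = -A**2 - A/2 (N(A) = -((A**2 + A*A) + A)/2 = -((A**2 + A**2) + A)/2 = -(2*A**2 + A)/2 = -(A + 2*A**2)/2 = -A**2 - A/2)
o(Q) = -72*Q (o(Q) = (Q*(-1*4*(1/2 + 4)))*4 = (Q*(-1*4*9/2))*4 = (Q*(-18))*4 = -18*Q*4 = -72*Q)
-38 + o(P(-2*(-3)))*39 = -38 - 72*sqrt(2)*sqrt(-2*(-3))*39 = -38 - 72*sqrt(2)*sqrt(6)*39 = -38 - 144*sqrt(3)*39 = -38 - 5616*sqrt(3)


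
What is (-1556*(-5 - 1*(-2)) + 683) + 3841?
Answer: 9192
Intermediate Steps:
(-1556*(-5 - 1*(-2)) + 683) + 3841 = (-1556*(-5 + 2) + 683) + 3841 = (-1556*(-3) + 683) + 3841 = (4668 + 683) + 3841 = 5351 + 3841 = 9192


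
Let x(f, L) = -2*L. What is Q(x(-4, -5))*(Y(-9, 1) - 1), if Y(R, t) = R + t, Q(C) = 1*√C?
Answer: -9*√10 ≈ -28.461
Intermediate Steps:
Q(C) = √C
Q(x(-4, -5))*(Y(-9, 1) - 1) = √(-2*(-5))*((-9 + 1) - 1) = √10*(-8 - 1) = √10*(-9) = -9*√10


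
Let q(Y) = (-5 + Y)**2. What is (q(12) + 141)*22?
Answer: 4180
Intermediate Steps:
(q(12) + 141)*22 = ((-5 + 12)**2 + 141)*22 = (7**2 + 141)*22 = (49 + 141)*22 = 190*22 = 4180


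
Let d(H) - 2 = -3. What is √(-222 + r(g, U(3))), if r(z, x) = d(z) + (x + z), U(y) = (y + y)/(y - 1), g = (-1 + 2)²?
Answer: I*√219 ≈ 14.799*I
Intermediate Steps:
g = 1 (g = 1² = 1)
d(H) = -1 (d(H) = 2 - 3 = -1)
U(y) = 2*y/(-1 + y) (U(y) = (2*y)/(-1 + y) = 2*y/(-1 + y))
r(z, x) = -1 + x + z (r(z, x) = -1 + (x + z) = -1 + x + z)
√(-222 + r(g, U(3))) = √(-222 + (-1 + 2*3/(-1 + 3) + 1)) = √(-222 + (-1 + 2*3/2 + 1)) = √(-222 + (-1 + 2*3*(½) + 1)) = √(-222 + (-1 + 3 + 1)) = √(-222 + 3) = √(-219) = I*√219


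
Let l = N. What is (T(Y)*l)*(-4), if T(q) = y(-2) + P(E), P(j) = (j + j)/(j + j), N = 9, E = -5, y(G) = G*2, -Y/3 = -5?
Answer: 108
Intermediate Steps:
Y = 15 (Y = -3*(-5) = 15)
y(G) = 2*G
l = 9
P(j) = 1 (P(j) = (2*j)/((2*j)) = (2*j)*(1/(2*j)) = 1)
T(q) = -3 (T(q) = 2*(-2) + 1 = -4 + 1 = -3)
(T(Y)*l)*(-4) = -3*9*(-4) = -27*(-4) = 108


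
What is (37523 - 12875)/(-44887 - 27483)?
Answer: -12324/36185 ≈ -0.34058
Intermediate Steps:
(37523 - 12875)/(-44887 - 27483) = 24648/(-72370) = 24648*(-1/72370) = -12324/36185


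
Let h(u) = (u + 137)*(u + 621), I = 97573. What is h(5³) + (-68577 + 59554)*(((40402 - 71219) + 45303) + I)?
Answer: -1010912905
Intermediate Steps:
h(u) = (137 + u)*(621 + u)
h(5³) + (-68577 + 59554)*(((40402 - 71219) + 45303) + I) = (85077 + (5³)² + 758*5³) + (-68577 + 59554)*(((40402 - 71219) + 45303) + 97573) = (85077 + 125² + 758*125) - 9023*((-30817 + 45303) + 97573) = (85077 + 15625 + 94750) - 9023*(14486 + 97573) = 195452 - 9023*112059 = 195452 - 1011108357 = -1010912905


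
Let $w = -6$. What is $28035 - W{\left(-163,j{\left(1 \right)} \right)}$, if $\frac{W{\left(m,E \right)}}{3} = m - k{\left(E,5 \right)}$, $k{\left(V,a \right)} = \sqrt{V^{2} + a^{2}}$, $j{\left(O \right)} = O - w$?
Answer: $28524 + 3 \sqrt{74} \approx 28550.0$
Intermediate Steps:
$j{\left(O \right)} = 6 + O$ ($j{\left(O \right)} = O - -6 = O + 6 = 6 + O$)
$W{\left(m,E \right)} = - 3 \sqrt{25 + E^{2}} + 3 m$ ($W{\left(m,E \right)} = 3 \left(m - \sqrt{E^{2} + 5^{2}}\right) = 3 \left(m - \sqrt{E^{2} + 25}\right) = 3 \left(m - \sqrt{25 + E^{2}}\right) = - 3 \sqrt{25 + E^{2}} + 3 m$)
$28035 - W{\left(-163,j{\left(1 \right)} \right)} = 28035 - \left(- 3 \sqrt{25 + \left(6 + 1\right)^{2}} + 3 \left(-163\right)\right) = 28035 - \left(- 3 \sqrt{25 + 7^{2}} - 489\right) = 28035 - \left(- 3 \sqrt{25 + 49} - 489\right) = 28035 - \left(- 3 \sqrt{74} - 489\right) = 28035 - \left(-489 - 3 \sqrt{74}\right) = 28035 + \left(489 + 3 \sqrt{74}\right) = 28524 + 3 \sqrt{74}$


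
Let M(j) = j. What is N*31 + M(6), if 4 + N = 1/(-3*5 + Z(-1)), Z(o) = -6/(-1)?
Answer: -1093/9 ≈ -121.44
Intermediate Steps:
Z(o) = 6 (Z(o) = -6*(-1) = 6)
N = -37/9 (N = -4 + 1/(-3*5 + 6) = -4 + 1/(-15 + 6) = -4 + 1/(-9) = -4 - ⅑ = -37/9 ≈ -4.1111)
N*31 + M(6) = -37/9*31 + 6 = -1147/9 + 6 = -1093/9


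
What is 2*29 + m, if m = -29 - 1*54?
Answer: -25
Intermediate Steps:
m = -83 (m = -29 - 54 = -83)
2*29 + m = 2*29 - 83 = 58 - 83 = -25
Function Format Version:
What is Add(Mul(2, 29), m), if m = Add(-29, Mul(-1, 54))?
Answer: -25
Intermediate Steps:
m = -83 (m = Add(-29, -54) = -83)
Add(Mul(2, 29), m) = Add(Mul(2, 29), -83) = Add(58, -83) = -25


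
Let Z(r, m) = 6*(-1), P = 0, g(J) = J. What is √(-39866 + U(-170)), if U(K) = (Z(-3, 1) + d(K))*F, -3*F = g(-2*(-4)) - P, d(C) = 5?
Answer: I*√358770/3 ≈ 199.66*I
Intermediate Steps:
Z(r, m) = -6
F = -8/3 (F = -(-2*(-4) - 1*0)/3 = -(8 + 0)/3 = -⅓*8 = -8/3 ≈ -2.6667)
U(K) = 8/3 (U(K) = (-6 + 5)*(-8/3) = -1*(-8/3) = 8/3)
√(-39866 + U(-170)) = √(-39866 + 8/3) = √(-119590/3) = I*√358770/3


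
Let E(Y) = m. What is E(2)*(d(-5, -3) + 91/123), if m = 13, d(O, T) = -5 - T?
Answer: -2015/123 ≈ -16.382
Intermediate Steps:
E(Y) = 13
E(2)*(d(-5, -3) + 91/123) = 13*((-5 - 1*(-3)) + 91/123) = 13*((-5 + 3) + 91*(1/123)) = 13*(-2 + 91/123) = 13*(-155/123) = -2015/123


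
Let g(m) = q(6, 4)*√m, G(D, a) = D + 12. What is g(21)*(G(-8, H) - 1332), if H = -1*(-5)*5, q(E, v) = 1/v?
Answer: -332*√21 ≈ -1521.4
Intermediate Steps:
H = 25 (H = 5*5 = 25)
G(D, a) = 12 + D
g(m) = √m/4
g(21)*(G(-8, H) - 1332) = (√21/4)*((12 - 8) - 1332) = (√21/4)*(4 - 1332) = (√21/4)*(-1328) = -332*√21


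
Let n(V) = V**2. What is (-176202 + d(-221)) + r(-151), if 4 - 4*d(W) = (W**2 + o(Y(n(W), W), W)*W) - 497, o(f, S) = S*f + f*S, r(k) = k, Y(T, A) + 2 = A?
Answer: 10514667/2 ≈ 5.2573e+6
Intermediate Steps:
Y(T, A) = -2 + A
o(f, S) = 2*S*f (o(f, S) = S*f + S*f = 2*S*f)
d(W) = 501/4 - W**2/4 - W**2*(-2 + W)/2 (d(W) = 1 - ((W**2 + (2*W*(-2 + W))*W) - 497)/4 = 1 - ((W**2 + 2*W**2*(-2 + W)) - 497)/4 = 1 - (-497 + W**2 + 2*W**2*(-2 + W))/4 = 1 + (497/4 - W**2/4 - W**2*(-2 + W)/2) = 501/4 - W**2/4 - W**2*(-2 + W)/2)
(-176202 + d(-221)) + r(-151) = (-176202 + (501/4 - 1/2*(-221)**3 + (3/4)*(-221)**2)) - 151 = (-176202 + (501/4 - 1/2*(-10793861) + (3/4)*48841)) - 151 = (-176202 + (501/4 + 10793861/2 + 146523/4)) - 151 = (-176202 + 10867373/2) - 151 = 10514969/2 - 151 = 10514667/2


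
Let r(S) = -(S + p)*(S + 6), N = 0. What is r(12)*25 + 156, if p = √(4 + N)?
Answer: -6144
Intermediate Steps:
p = 2 (p = √(4 + 0) = √4 = 2)
r(S) = -(2 + S)*(6 + S) (r(S) = -(S + 2)*(S + 6) = -(2 + S)*(6 + S))
r(12)*25 + 156 = (-12 - 1*12² - 8*12)*25 + 156 = (-12 - 1*144 - 96)*25 + 156 = (-12 - 144 - 96)*25 + 156 = -252*25 + 156 = -6300 + 156 = -6144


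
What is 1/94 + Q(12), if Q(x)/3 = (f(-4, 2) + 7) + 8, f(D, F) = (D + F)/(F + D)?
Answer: 4513/94 ≈ 48.011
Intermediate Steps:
f(D, F) = 1 (f(D, F) = (D + F)/(D + F) = 1)
Q(x) = 48 (Q(x) = 3*((1 + 7) + 8) = 3*(8 + 8) = 3*16 = 48)
1/94 + Q(12) = 1/94 + 48 = 4513/94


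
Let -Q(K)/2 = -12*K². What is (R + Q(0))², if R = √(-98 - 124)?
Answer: -222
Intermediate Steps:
Q(K) = 24*K² (Q(K) = -(-24)*K² = 24*K²)
R = I*√222 (R = √(-222) = I*√222 ≈ 14.9*I)
(R + Q(0))² = (I*√222 + 24*0²)² = (I*√222 + 24*0)² = (I*√222 + 0)² = (I*√222)² = -222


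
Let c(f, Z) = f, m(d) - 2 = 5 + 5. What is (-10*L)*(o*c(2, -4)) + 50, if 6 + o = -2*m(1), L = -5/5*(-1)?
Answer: 650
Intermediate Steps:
L = 1 (L = -5*1/5*(-1) = -1*(-1) = 1)
m(d) = 12 (m(d) = 2 + (5 + 5) = 2 + 10 = 12)
o = -30 (o = -6 - 2*12 = -6 - 24 = -30)
(-10*L)*(o*c(2, -4)) + 50 = (-10*1)*(-30*2) + 50 = -10*(-60) + 50 = 600 + 50 = 650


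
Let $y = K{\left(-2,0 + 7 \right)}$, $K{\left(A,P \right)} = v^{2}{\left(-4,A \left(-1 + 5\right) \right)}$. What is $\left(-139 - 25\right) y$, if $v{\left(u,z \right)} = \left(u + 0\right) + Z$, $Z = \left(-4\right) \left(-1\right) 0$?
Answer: $-2624$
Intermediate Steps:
$Z = 0$ ($Z = 4 \cdot 0 = 0$)
$v{\left(u,z \right)} = u$ ($v{\left(u,z \right)} = \left(u + 0\right) + 0 = u + 0 = u$)
$K{\left(A,P \right)} = 16$ ($K{\left(A,P \right)} = \left(-4\right)^{2} = 16$)
$y = 16$
$\left(-139 - 25\right) y = \left(-139 - 25\right) 16 = \left(-164\right) 16 = -2624$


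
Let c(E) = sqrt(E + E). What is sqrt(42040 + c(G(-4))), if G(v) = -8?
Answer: 2*sqrt(10510 + I) ≈ 205.04 + 0.0097544*I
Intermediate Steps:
c(E) = sqrt(2)*sqrt(E) (c(E) = sqrt(2*E) = sqrt(2)*sqrt(E))
sqrt(42040 + c(G(-4))) = sqrt(42040 + sqrt(2)*sqrt(-8)) = sqrt(42040 + sqrt(2)*(2*I*sqrt(2))) = sqrt(42040 + 4*I)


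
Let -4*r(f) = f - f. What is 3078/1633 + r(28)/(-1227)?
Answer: 3078/1633 ≈ 1.8849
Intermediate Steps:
r(f) = 0 (r(f) = -(f - f)/4 = -¼*0 = 0)
3078/1633 + r(28)/(-1227) = 3078/1633 + 0/(-1227) = 3078*(1/1633) + 0*(-1/1227) = 3078/1633 + 0 = 3078/1633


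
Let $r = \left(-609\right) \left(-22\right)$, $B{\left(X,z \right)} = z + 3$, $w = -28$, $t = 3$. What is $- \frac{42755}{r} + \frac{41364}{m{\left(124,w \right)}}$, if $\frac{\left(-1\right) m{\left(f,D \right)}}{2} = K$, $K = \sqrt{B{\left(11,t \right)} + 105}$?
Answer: $- \frac{42755}{13398} - \frac{6894 \sqrt{111}}{37} \approx -1966.2$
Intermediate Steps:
$B{\left(X,z \right)} = 3 + z$
$K = \sqrt{111}$ ($K = \sqrt{\left(3 + 3\right) + 105} = \sqrt{6 + 105} = \sqrt{111} \approx 10.536$)
$m{\left(f,D \right)} = - 2 \sqrt{111}$
$r = 13398$
$- \frac{42755}{r} + \frac{41364}{m{\left(124,w \right)}} = - \frac{42755}{13398} + \frac{41364}{\left(-2\right) \sqrt{111}} = \left(-42755\right) \frac{1}{13398} + 41364 \left(- \frac{\sqrt{111}}{222}\right) = - \frac{42755}{13398} - \frac{6894 \sqrt{111}}{37}$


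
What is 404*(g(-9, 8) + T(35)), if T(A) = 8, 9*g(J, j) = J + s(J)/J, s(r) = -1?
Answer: 229472/81 ≈ 2833.0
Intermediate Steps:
g(J, j) = -1/(9*J) + J/9 (g(J, j) = (J - 1/J)/9 = -1/(9*J) + J/9)
404*(g(-9, 8) + T(35)) = 404*((⅑)*(-1 + (-9)²)/(-9) + 8) = 404*((⅑)*(-⅑)*(-1 + 81) + 8) = 404*((⅑)*(-⅑)*80 + 8) = 404*(-80/81 + 8) = 404*(568/81) = 229472/81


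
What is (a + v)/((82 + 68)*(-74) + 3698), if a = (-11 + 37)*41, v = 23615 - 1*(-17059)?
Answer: -20870/3701 ≈ -5.6390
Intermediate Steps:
v = 40674 (v = 23615 + 17059 = 40674)
a = 1066 (a = 26*41 = 1066)
(a + v)/((82 + 68)*(-74) + 3698) = (1066 + 40674)/((82 + 68)*(-74) + 3698) = 41740/(150*(-74) + 3698) = 41740/(-11100 + 3698) = 41740/(-7402) = 41740*(-1/7402) = -20870/3701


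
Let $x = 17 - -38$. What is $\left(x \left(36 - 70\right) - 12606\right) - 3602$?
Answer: $-18078$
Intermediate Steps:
$x = 55$ ($x = 17 + 38 = 55$)
$\left(x \left(36 - 70\right) - 12606\right) - 3602 = \left(55 \left(36 - 70\right) - 12606\right) - 3602 = \left(55 \left(-34\right) - 12606\right) - 3602 = \left(-1870 - 12606\right) - 3602 = -14476 - 3602 = -18078$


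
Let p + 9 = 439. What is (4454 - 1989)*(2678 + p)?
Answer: 7661220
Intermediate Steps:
p = 430 (p = -9 + 439 = 430)
(4454 - 1989)*(2678 + p) = (4454 - 1989)*(2678 + 430) = 2465*3108 = 7661220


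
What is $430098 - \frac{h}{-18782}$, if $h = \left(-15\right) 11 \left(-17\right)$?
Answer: $\frac{8078103441}{18782} \approx 4.301 \cdot 10^{5}$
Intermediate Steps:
$h = 2805$ ($h = \left(-165\right) \left(-17\right) = 2805$)
$430098 - \frac{h}{-18782} = 430098 - \frac{2805}{-18782} = 430098 - 2805 \left(- \frac{1}{18782}\right) = 430098 - - \frac{2805}{18782} = 430098 + \frac{2805}{18782} = \frac{8078103441}{18782}$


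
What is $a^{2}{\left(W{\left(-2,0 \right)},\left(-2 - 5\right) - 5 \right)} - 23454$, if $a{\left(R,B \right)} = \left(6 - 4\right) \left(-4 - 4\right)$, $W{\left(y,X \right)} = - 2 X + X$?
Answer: $-23198$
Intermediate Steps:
$W{\left(y,X \right)} = - X$
$a{\left(R,B \right)} = -16$ ($a{\left(R,B \right)} = 2 \left(-8\right) = -16$)
$a^{2}{\left(W{\left(-2,0 \right)},\left(-2 - 5\right) - 5 \right)} - 23454 = \left(-16\right)^{2} - 23454 = 256 - 23454 = -23198$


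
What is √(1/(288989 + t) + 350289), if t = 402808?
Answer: √167642391736623198/691797 ≈ 591.85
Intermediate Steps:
√(1/(288989 + t) + 350289) = √(1/(288989 + 402808) + 350289) = √(1/691797 + 350289) = √(242328879334/691797) = √167642391736623198/691797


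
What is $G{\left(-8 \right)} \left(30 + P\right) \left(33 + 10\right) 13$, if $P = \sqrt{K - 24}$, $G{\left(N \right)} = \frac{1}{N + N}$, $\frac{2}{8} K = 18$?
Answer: $- \frac{8385}{8} - \frac{559 \sqrt{3}}{4} \approx -1290.2$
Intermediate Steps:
$K = 72$ ($K = 4 \cdot 18 = 72$)
$G{\left(N \right)} = \frac{1}{2 N}$
$P = 4 \sqrt{3}$ ($P = \sqrt{72 - 24} = \sqrt{48} = 4 \sqrt{3} \approx 6.9282$)
$G{\left(-8 \right)} \left(30 + P\right) \left(33 + 10\right) 13 = \frac{1}{2 \left(-8\right)} \left(30 + 4 \sqrt{3}\right) \left(33 + 10\right) 13 = \frac{1}{2} \left(- \frac{1}{8}\right) \left(30 + 4 \sqrt{3}\right) 43 \cdot 13 = - \frac{1290 + 172 \sqrt{3}}{16} \cdot 13 = \left(- \frac{645}{8} - \frac{43 \sqrt{3}}{4}\right) 13 = - \frac{8385}{8} - \frac{559 \sqrt{3}}{4}$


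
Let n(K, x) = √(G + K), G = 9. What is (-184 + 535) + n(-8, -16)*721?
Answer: 1072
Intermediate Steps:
n(K, x) = √(9 + K)
(-184 + 535) + n(-8, -16)*721 = (-184 + 535) + √(9 - 8)*721 = 351 + √1*721 = 351 + 1*721 = 351 + 721 = 1072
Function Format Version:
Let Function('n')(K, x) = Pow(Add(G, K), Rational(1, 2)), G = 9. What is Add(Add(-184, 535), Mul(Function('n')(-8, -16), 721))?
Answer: 1072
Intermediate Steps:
Function('n')(K, x) = Pow(Add(9, K), Rational(1, 2))
Add(Add(-184, 535), Mul(Function('n')(-8, -16), 721)) = Add(Add(-184, 535), Mul(Pow(Add(9, -8), Rational(1, 2)), 721)) = Add(351, Mul(Pow(1, Rational(1, 2)), 721)) = Add(351, Mul(1, 721)) = Add(351, 721) = 1072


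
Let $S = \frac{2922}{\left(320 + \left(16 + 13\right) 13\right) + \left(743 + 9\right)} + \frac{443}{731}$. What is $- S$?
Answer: $- \frac{925963}{353073} \approx -2.6226$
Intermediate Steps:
$S = \frac{925963}{353073}$ ($S = \frac{2922}{\left(320 + 29 \cdot 13\right) + 752} + 443 \cdot \frac{1}{731} = \frac{2922}{\left(320 + 377\right) + 752} + \frac{443}{731} = \frac{2922}{697 + 752} + \frac{443}{731} = \frac{2922}{1449} + \frac{443}{731} = 2922 \cdot \frac{1}{1449} + \frac{443}{731} = \frac{974}{483} + \frac{443}{731} = \frac{925963}{353073} \approx 2.6226$)
$- S = \left(-1\right) \frac{925963}{353073} = - \frac{925963}{353073}$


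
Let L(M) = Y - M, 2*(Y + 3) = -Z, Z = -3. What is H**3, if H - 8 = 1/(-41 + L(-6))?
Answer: 197137368/389017 ≈ 506.76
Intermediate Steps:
Y = -3/2 (Y = -3 + (-1*(-3))/2 = -3 + (1/2)*3 = -3 + 3/2 = -3/2 ≈ -1.5000)
L(M) = -3/2 - M
H = 582/73 (H = 8 + 1/(-41 + (-3/2 - 1*(-6))) = 8 + 1/(-41 + (-3/2 + 6)) = 8 + 1/(-41 + 9/2) = 8 + 1/(-73/2) = 8 - 2/73 = 582/73 ≈ 7.9726)
H**3 = (582/73)**3 = 197137368/389017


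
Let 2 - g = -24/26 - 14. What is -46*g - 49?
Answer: -10757/13 ≈ -827.46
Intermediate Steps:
g = 220/13 (g = 2 - (-24/26 - 14) = 2 - (-24*1/26 - 14) = 2 - (-12/13 - 14) = 2 - 1*(-194/13) = 2 + 194/13 = 220/13 ≈ 16.923)
-46*g - 49 = -46*220/13 - 49 = -10120/13 - 49 = -10757/13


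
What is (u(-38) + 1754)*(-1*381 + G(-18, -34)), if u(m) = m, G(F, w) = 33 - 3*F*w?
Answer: -3747744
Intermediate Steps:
G(F, w) = 33 - 3*F*w
(u(-38) + 1754)*(-1*381 + G(-18, -34)) = (-38 + 1754)*(-1*381 + (33 - 3*(-18)*(-34))) = 1716*(-381 + (33 - 1836)) = 1716*(-381 - 1803) = 1716*(-2184) = -3747744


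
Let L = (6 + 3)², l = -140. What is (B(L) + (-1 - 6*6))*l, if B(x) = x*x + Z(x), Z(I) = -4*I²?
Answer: 2760800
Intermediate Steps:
L = 81 (L = 9² = 81)
B(x) = -3*x² (B(x) = x*x - 4*x² = x² - 4*x² = -3*x²)
(B(L) + (-1 - 6*6))*l = (-3*81² + (-1 - 6*6))*(-140) = (-3*6561 + (-1 - 36))*(-140) = (-19683 - 37)*(-140) = -19720*(-140) = 2760800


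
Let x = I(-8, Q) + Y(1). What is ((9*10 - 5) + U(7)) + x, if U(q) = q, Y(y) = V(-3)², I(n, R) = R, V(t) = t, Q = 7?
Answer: 108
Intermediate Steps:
Y(y) = 9 (Y(y) = (-3)² = 9)
x = 16 (x = 7 + 9 = 16)
((9*10 - 5) + U(7)) + x = ((9*10 - 5) + 7) + 16 = ((90 - 5) + 7) + 16 = (85 + 7) + 16 = 92 + 16 = 108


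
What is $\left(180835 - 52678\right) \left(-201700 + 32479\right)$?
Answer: $-21686855697$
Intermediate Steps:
$\left(180835 - 52678\right) \left(-201700 + 32479\right) = 128157 \left(-169221\right) = -21686855697$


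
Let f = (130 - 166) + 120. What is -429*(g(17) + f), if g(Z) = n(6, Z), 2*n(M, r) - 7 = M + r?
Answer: -42471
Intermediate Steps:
f = 84 (f = -36 + 120 = 84)
n(M, r) = 7/2 + M/2 + r/2 (n(M, r) = 7/2 + (M + r)/2 = 7/2 + (M/2 + r/2) = 7/2 + M/2 + r/2)
g(Z) = 13/2 + Z/2 (g(Z) = 7/2 + (½)*6 + Z/2 = 7/2 + 3 + Z/2 = 13/2 + Z/2)
-429*(g(17) + f) = -429*((13/2 + (½)*17) + 84) = -429*((13/2 + 17/2) + 84) = -429*(15 + 84) = -429*99 = -42471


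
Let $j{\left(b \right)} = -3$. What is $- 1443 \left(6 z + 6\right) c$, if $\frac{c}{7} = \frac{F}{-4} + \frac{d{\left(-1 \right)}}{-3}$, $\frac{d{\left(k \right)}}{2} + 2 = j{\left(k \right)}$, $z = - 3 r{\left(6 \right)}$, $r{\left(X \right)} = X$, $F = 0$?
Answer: $3434340$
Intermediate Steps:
$z = -18$ ($z = \left(-3\right) 6 = -18$)
$d{\left(k \right)} = -10$ ($d{\left(k \right)} = -4 + 2 \left(-3\right) = -4 - 6 = -10$)
$c = \frac{70}{3}$ ($c = 7 \left(\frac{0}{-4} - \frac{10}{-3}\right) = 7 \left(0 \left(- \frac{1}{4}\right) - - \frac{10}{3}\right) = 7 \left(0 + \frac{10}{3}\right) = 7 \cdot \frac{10}{3} = \frac{70}{3} \approx 23.333$)
$- 1443 \left(6 z + 6\right) c = - 1443 \left(6 \left(-18\right) + 6\right) \frac{70}{3} = - 1443 \left(-108 + 6\right) \frac{70}{3} = - 1443 \left(\left(-102\right) \frac{70}{3}\right) = \left(-1443\right) \left(-2380\right) = 3434340$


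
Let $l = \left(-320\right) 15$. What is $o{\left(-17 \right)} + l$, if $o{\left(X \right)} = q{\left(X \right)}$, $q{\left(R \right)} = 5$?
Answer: $-4795$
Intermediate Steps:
$l = -4800$
$o{\left(X \right)} = 5$
$o{\left(-17 \right)} + l = 5 - 4800 = -4795$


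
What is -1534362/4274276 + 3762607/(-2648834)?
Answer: -2518336378930/1415230949273 ≈ -1.7795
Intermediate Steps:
-1534362/4274276 + 3762607/(-2648834) = -1534362*1/4274276 + 3762607*(-1/2648834) = -767181/2137138 - 3762607/2648834 = -2518336378930/1415230949273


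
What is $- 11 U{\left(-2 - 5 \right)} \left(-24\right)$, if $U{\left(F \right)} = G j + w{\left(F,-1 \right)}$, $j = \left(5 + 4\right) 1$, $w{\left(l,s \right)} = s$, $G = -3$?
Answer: $-7392$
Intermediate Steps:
$j = 9$ ($j = 9 \cdot 1 = 9$)
$U{\left(F \right)} = -28$ ($U{\left(F \right)} = \left(-3\right) 9 - 1 = -27 - 1 = -28$)
$- 11 U{\left(-2 - 5 \right)} \left(-24\right) = \left(-11\right) \left(-28\right) \left(-24\right) = 308 \left(-24\right) = -7392$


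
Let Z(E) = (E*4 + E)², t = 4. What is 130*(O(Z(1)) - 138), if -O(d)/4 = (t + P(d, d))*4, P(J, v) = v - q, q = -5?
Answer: -88660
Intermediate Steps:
Z(E) = 25*E² (Z(E) = (4*E + E)² = (5*E)² = 25*E²)
P(J, v) = 5 + v (P(J, v) = v - 1*(-5) = v + 5 = 5 + v)
O(d) = -144 - 16*d (O(d) = -4*(4 + (5 + d))*4 = -4*(9 + d)*4 = -4*(36 + 4*d) = -144 - 16*d)
130*(O(Z(1)) - 138) = 130*((-144 - 400*1²) - 138) = 130*((-144 - 400) - 138) = 130*(-544 - 138) = 130*(-682) = -88660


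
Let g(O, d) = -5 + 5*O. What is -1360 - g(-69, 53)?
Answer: -1010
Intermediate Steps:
-1360 - g(-69, 53) = -1360 - (-5 + 5*(-69)) = -1360 - (-5 - 345) = -1360 - 1*(-350) = -1360 + 350 = -1010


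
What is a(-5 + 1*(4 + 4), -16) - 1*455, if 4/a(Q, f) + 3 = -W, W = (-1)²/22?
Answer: -30573/67 ≈ -456.31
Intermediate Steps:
W = 1/22 (W = 1*(1/22) = 1/22 ≈ 0.045455)
a(Q, f) = -88/67 (a(Q, f) = 4/(-3 - 1*1/22) = 4/(-3 - 1/22) = 4/(-67/22) = 4*(-22/67) = -88/67)
a(-5 + 1*(4 + 4), -16) - 1*455 = -88/67 - 1*455 = -88/67 - 455 = -30573/67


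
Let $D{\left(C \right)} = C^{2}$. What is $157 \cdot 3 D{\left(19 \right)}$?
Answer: $170031$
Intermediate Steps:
$157 \cdot 3 D{\left(19 \right)} = 157 \cdot 3 \cdot 19^{2} = 471 \cdot 361 = 170031$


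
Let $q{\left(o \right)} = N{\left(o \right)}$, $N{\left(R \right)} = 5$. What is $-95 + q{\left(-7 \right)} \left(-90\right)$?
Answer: $-545$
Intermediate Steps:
$q{\left(o \right)} = 5$
$-95 + q{\left(-7 \right)} \left(-90\right) = -95 + 5 \left(-90\right) = -95 - 450 = -545$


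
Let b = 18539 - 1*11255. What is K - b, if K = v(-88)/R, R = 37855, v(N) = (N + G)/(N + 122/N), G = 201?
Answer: -9597070664/1317555 ≈ -7284.0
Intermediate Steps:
v(N) = (201 + N)/(N + 122/N) (v(N) = (N + 201)/(N + 122/N) = (201 + N)/(N + 122/N))
b = 7284 (b = 18539 - 11255 = 7284)
K = -44/1317555 (K = -88*(201 - 88)/(122 + (-88)**2)/37855 = -88*113/(122 + 7744)*(1/37855) = -88*113/7866*(1/37855) = -88*1/7866*113*(1/37855) = -4972/3933*1/37855 = -44/1317555 ≈ -3.3395e-5)
K - b = -44/1317555 - 1*7284 = -44/1317555 - 7284 = -9597070664/1317555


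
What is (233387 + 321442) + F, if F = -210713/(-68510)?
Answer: 38011545503/68510 ≈ 5.5483e+5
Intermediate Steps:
F = 210713/68510 (F = -210713*(-1/68510) = 210713/68510 ≈ 3.0757)
(233387 + 321442) + F = (233387 + 321442) + 210713/68510 = 554829 + 210713/68510 = 38011545503/68510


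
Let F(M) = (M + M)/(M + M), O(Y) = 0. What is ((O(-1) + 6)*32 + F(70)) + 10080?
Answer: 10273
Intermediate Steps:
F(M) = 1 (F(M) = (2*M)/((2*M)) = (2*M)*(1/(2*M)) = 1)
((O(-1) + 6)*32 + F(70)) + 10080 = ((0 + 6)*32 + 1) + 10080 = (6*32 + 1) + 10080 = (192 + 1) + 10080 = 193 + 10080 = 10273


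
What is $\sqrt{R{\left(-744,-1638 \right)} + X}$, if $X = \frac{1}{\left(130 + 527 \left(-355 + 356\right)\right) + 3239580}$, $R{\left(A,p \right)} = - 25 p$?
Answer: $\frac{\sqrt{2544021370860123}}{249249} \approx 202.36$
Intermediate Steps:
$X = \frac{1}{3240237}$ ($X = \frac{1}{\left(130 + 527 \cdot 1\right) + 3239580} = \frac{1}{\left(130 + 527\right) + 3239580} = \frac{1}{657 + 3239580} = \frac{1}{3240237} \approx 3.0862 \cdot 10^{-7}$)
$\sqrt{R{\left(-744,-1638 \right)} + X} = \sqrt{\left(-25\right) \left(-1638\right) + \frac{1}{3240237}} = \sqrt{40950 + \frac{1}{3240237}} = \sqrt{\frac{132687705151}{3240237}} = \frac{\sqrt{2544021370860123}}{249249}$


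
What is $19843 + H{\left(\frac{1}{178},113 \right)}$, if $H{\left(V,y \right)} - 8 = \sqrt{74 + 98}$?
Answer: $19851 + 2 \sqrt{43} \approx 19864.0$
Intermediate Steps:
$H{\left(V,y \right)} = 8 + 2 \sqrt{43}$ ($H{\left(V,y \right)} = 8 + \sqrt{74 + 98} = 8 + \sqrt{172} = 8 + 2 \sqrt{43}$)
$19843 + H{\left(\frac{1}{178},113 \right)} = 19843 + \left(8 + 2 \sqrt{43}\right) = 19851 + 2 \sqrt{43}$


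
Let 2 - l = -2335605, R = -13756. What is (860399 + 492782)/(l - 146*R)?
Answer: 1353181/4343983 ≈ 0.31151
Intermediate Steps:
l = 2335607 (l = 2 - 1*(-2335605) = 2 + 2335605 = 2335607)
(860399 + 492782)/(l - 146*R) = (860399 + 492782)/(2335607 - 146*(-13756)) = 1353181/(2335607 + 2008376) = 1353181/4343983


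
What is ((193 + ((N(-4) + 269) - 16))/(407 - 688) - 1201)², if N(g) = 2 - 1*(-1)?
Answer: 114196684900/78961 ≈ 1.4462e+6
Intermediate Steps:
N(g) = 3 (N(g) = 2 + 1 = 3)
((193 + ((N(-4) + 269) - 16))/(407 - 688) - 1201)² = ((193 + ((3 + 269) - 16))/(407 - 688) - 1201)² = ((193 + (272 - 16))/(-281) - 1201)² = ((193 + 256)*(-1/281) - 1201)² = (449*(-1/281) - 1201)² = (-449/281 - 1201)² = (-337930/281)² = 114196684900/78961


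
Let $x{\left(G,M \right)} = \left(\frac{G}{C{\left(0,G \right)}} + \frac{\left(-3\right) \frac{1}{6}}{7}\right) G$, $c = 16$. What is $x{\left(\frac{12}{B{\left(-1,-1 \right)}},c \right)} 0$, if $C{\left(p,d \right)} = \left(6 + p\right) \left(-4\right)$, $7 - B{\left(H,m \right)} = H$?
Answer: $0$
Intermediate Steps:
$B{\left(H,m \right)} = 7 - H$
$C{\left(p,d \right)} = -24 - 4 p$
$x{\left(G,M \right)} = G \left(- \frac{1}{14} - \frac{G}{24}\right)$ ($x{\left(G,M \right)} = \left(\frac{G}{-24 - 0} + \frac{\left(-3\right) \frac{1}{6}}{7}\right) G = \left(\frac{G}{-24 + 0} + \left(-3\right) \frac{1}{6} \cdot \frac{1}{7}\right) G = \left(\frac{G}{-24} - \frac{1}{14}\right) G = \left(G \left(- \frac{1}{24}\right) - \frac{1}{14}\right) G = \left(- \frac{G}{24} - \frac{1}{14}\right) G = \left(- \frac{1}{14} - \frac{G}{24}\right) G = G \left(- \frac{1}{14} - \frac{G}{24}\right)$)
$x{\left(\frac{12}{B{\left(-1,-1 \right)}},c \right)} 0 = \frac{\frac{12}{7 - -1} \left(-12 - 7 \frac{12}{7 - -1}\right)}{168} \cdot 0 = \frac{\frac{12}{7 + 1} \left(-12 - 7 \frac{12}{7 + 1}\right)}{168} \cdot 0 = \frac{\frac{12}{8} \left(-12 - 7 \cdot \frac{12}{8}\right)}{168} \cdot 0 = \frac{12 \cdot \frac{1}{8} \left(-12 - 7 \cdot 12 \cdot \frac{1}{8}\right)}{168} \cdot 0 = \frac{1}{168} \cdot \frac{3}{2} \left(-12 - \frac{21}{2}\right) 0 = \frac{1}{168} \cdot \frac{3}{2} \left(- \frac{45}{2}\right) 0 = \left(- \frac{45}{224}\right) 0 = 0$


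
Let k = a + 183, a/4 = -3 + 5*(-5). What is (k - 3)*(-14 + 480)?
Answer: 31688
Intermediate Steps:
a = -112 (a = 4*(-3 + 5*(-5)) = 4*(-3 - 25) = 4*(-28) = -112)
k = 71 (k = -112 + 183 = 71)
(k - 3)*(-14 + 480) = (71 - 3)*(-14 + 480) = 68*466 = 31688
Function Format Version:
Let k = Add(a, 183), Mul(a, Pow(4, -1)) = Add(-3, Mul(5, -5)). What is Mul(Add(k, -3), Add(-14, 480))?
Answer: 31688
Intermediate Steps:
a = -112 (a = Mul(4, Add(-3, Mul(5, -5))) = Mul(4, Add(-3, -25)) = Mul(4, -28) = -112)
k = 71 (k = Add(-112, 183) = 71)
Mul(Add(k, -3), Add(-14, 480)) = Mul(Add(71, -3), Add(-14, 480)) = Mul(68, 466) = 31688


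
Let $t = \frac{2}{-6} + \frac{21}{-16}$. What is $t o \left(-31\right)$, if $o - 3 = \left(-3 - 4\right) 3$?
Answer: $- \frac{7347}{8} \approx -918.38$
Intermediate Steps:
$o = -18$ ($o = 3 + \left(-3 - 4\right) 3 = 3 - 21 = -18$)
$t = - \frac{79}{48}$ ($t = 2 \left(- \frac{1}{6}\right) + 21 \left(- \frac{1}{16}\right) = - \frac{1}{3} - \frac{21}{16} = - \frac{79}{48} \approx -1.6458$)
$t o \left(-31\right) = \left(- \frac{79}{48}\right) \left(-18\right) \left(-31\right) = \frac{237}{8} \left(-31\right) = - \frac{7347}{8}$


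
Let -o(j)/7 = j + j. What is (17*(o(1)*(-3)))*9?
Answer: 6426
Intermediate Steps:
o(j) = -14*j (o(j) = -7*(j + j) = -14*j)
(17*(o(1)*(-3)))*9 = (17*(-14*1*(-3)))*9 = (17*(-14*(-3)))*9 = (17*42)*9 = 714*9 = 6426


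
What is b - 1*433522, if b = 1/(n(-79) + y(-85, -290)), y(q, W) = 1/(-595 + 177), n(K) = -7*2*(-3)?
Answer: -7610478292/17555 ≈ -4.3352e+5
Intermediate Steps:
n(K) = 42 (n(K) = -14*(-3) = 42)
y(q, W) = -1/418 (y(q, W) = 1/(-418) = -1/418)
b = 418/17555 (b = 1/(42 - 1/418) = 1/(17555/418) = 418/17555 ≈ 0.023811)
b - 1*433522 = 418/17555 - 1*433522 = 418/17555 - 433522 = -7610478292/17555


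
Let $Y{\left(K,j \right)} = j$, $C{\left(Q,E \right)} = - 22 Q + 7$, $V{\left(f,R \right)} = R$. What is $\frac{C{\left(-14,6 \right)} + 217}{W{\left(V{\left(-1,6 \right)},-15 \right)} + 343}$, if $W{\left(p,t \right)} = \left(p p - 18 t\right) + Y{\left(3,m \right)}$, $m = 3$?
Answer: $\frac{133}{163} \approx 0.81595$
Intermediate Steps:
$C{\left(Q,E \right)} = 7 - 22 Q$
$W{\left(p,t \right)} = 3 + p^{2} - 18 t$ ($W{\left(p,t \right)} = \left(p p - 18 t\right) + 3 = \left(p^{2} - 18 t\right) + 3 = 3 + p^{2} - 18 t$)
$\frac{C{\left(-14,6 \right)} + 217}{W{\left(V{\left(-1,6 \right)},-15 \right)} + 343} = \frac{\left(7 - -308\right) + 217}{\left(3 + 6^{2} - -270\right) + 343} = \frac{\left(7 + 308\right) + 217}{\left(3 + 36 + 270\right) + 343} = \frac{315 + 217}{309 + 343} = \frac{532}{652} = 532 \cdot \frac{1}{652} = \frac{133}{163}$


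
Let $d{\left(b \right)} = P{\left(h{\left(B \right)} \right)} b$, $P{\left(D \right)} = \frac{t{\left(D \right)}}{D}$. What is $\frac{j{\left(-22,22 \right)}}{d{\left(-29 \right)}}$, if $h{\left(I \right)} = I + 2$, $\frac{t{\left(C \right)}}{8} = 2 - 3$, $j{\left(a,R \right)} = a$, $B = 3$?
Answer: $- \frac{55}{116} \approx -0.47414$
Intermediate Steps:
$t{\left(C \right)} = -8$ ($t{\left(C \right)} = 8 \left(2 - 3\right) = 8 \left(-1\right) = -8$)
$h{\left(I \right)} = 2 + I$
$P{\left(D \right)} = - \frac{8}{D}$
$d{\left(b \right)} = - \frac{8 b}{5}$ ($d{\left(b \right)} = - \frac{8}{2 + 3} b = - \frac{8}{5} b = \left(-8\right) \frac{1}{5} b = - \frac{8 b}{5}$)
$\frac{j{\left(-22,22 \right)}}{d{\left(-29 \right)}} = - \frac{22}{\left(- \frac{8}{5}\right) \left(-29\right)} = - \frac{22}{\frac{232}{5}} = \left(-22\right) \frac{5}{232} = - \frac{55}{116}$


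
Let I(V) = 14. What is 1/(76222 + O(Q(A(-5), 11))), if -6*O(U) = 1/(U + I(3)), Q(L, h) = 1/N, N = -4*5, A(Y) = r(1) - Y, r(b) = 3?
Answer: 837/63797804 ≈ 1.3120e-5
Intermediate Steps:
A(Y) = 3 - Y
N = -20
Q(L, h) = -1/20 (Q(L, h) = 1/(-20) = -1/20)
O(U) = -1/(6*(14 + U)) (O(U) = -1/(6*(U + 14)) = -1/(6*(14 + U)))
1/(76222 + O(Q(A(-5), 11))) = 1/(76222 - 1/(84 + 6*(-1/20))) = 1/(76222 - 1/(84 - 3/10)) = 1/(76222 - 1/837/10) = 1/(76222 - 1*10/837) = 1/(76222 - 10/837) = 1/(63797804/837) = 837/63797804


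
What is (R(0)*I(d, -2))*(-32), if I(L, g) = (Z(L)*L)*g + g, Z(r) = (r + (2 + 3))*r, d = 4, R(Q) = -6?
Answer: -55680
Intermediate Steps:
Z(r) = r*(5 + r) (Z(r) = (r + 5)*r = (5 + r)*r = r*(5 + r))
I(L, g) = g + g*L²*(5 + L) (I(L, g) = ((L*(5 + L))*L)*g + g = (L²*(5 + L))*g + g = g*L²*(5 + L) + g = g + g*L²*(5 + L))
(R(0)*I(d, -2))*(-32) = -(-12)*(1 + 4²*(5 + 4))*(-32) = -(-12)*(1 + 16*9)*(-32) = -(-12)*(1 + 144)*(-32) = -(-12)*145*(-32) = -6*(-290)*(-32) = 1740*(-32) = -55680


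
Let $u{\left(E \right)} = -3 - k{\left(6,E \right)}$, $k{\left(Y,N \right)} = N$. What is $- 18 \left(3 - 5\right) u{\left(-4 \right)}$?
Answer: $36$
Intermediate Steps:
$u{\left(E \right)} = -3 - E$
$- 18 \left(3 - 5\right) u{\left(-4 \right)} = - 18 \left(3 - 5\right) \left(-3 - -4\right) = \left(-18\right) \left(-2\right) \left(-3 + 4\right) = 36 \cdot 1 = 36$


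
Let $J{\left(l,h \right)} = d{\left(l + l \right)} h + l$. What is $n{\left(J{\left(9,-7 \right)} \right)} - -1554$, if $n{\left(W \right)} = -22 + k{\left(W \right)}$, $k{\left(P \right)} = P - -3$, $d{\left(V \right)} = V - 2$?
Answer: $1432$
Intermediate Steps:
$d{\left(V \right)} = -2 + V$ ($d{\left(V \right)} = V - 2 = -2 + V$)
$J{\left(l,h \right)} = l + h \left(-2 + 2 l\right)$ ($J{\left(l,h \right)} = \left(-2 + \left(l + l\right)\right) h + l = \left(-2 + 2 l\right) h + l = h \left(-2 + 2 l\right) + l = l + h \left(-2 + 2 l\right)$)
$k{\left(P \right)} = 3 + P$ ($k{\left(P \right)} = P + 3 = 3 + P$)
$n{\left(W \right)} = -19 + W$ ($n{\left(W \right)} = -22 + \left(3 + W\right) = -19 + W$)
$n{\left(J{\left(9,-7 \right)} \right)} - -1554 = \left(-19 + \left(9 + 2 \left(-7\right) \left(-1 + 9\right)\right)\right) - -1554 = \left(-19 + \left(9 + 2 \left(-7\right) 8\right)\right) + 1554 = \left(-19 + \left(9 - 112\right)\right) + 1554 = \left(-19 - 103\right) + 1554 = -122 + 1554 = 1432$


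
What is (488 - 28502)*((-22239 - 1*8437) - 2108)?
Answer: 918410976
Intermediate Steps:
(488 - 28502)*((-22239 - 1*8437) - 2108) = -28014*((-22239 - 8437) - 2108) = -28014*(-30676 - 2108) = -28014*(-32784) = 918410976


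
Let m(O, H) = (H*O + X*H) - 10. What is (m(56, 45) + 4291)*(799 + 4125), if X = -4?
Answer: 32601804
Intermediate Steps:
m(O, H) = -10 - 4*H + H*O (m(O, H) = (H*O - 4*H) - 10 = (-4*H + H*O) - 10 = -10 - 4*H + H*O)
(m(56, 45) + 4291)*(799 + 4125) = ((-10 - 4*45 + 45*56) + 4291)*(799 + 4125) = ((-10 - 180 + 2520) + 4291)*4924 = (2330 + 4291)*4924 = 6621*4924 = 32601804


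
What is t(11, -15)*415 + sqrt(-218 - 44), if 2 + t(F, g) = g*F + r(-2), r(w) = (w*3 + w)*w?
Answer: -62665 + I*sqrt(262) ≈ -62665.0 + 16.186*I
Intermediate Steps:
r(w) = 4*w**2 (r(w) = (3*w + w)*w = (4*w)*w = 4*w**2)
t(F, g) = 14 + F*g (t(F, g) = -2 + (g*F + 4*(-2)**2) = -2 + (F*g + 4*4) = -2 + (F*g + 16) = -2 + (16 + F*g) = 14 + F*g)
t(11, -15)*415 + sqrt(-218 - 44) = (14 + 11*(-15))*415 + sqrt(-218 - 44) = (14 - 165)*415 + sqrt(-262) = -151*415 + I*sqrt(262) = -62665 + I*sqrt(262)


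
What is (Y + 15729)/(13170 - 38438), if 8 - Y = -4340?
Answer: -20077/25268 ≈ -0.79456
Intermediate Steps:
Y = 4348 (Y = 8 - 1*(-4340) = 8 + 4340 = 4348)
(Y + 15729)/(13170 - 38438) = (4348 + 15729)/(13170 - 38438) = 20077/(-25268) = 20077*(-1/25268) = -20077/25268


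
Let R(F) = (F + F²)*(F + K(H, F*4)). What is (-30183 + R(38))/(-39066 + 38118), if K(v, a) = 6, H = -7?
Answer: -11675/316 ≈ -36.946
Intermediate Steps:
R(F) = (6 + F)*(F + F²) (R(F) = (F + F²)*(F + 6) = (F + F²)*(6 + F) = (6 + F)*(F + F²))
(-30183 + R(38))/(-39066 + 38118) = (-30183 + 38*(6 + 38² + 7*38))/(-39066 + 38118) = (-30183 + 38*(6 + 1444 + 266))/(-948) = (-30183 + 38*1716)*(-1/948) = (-30183 + 65208)*(-1/948) = 35025*(-1/948) = -11675/316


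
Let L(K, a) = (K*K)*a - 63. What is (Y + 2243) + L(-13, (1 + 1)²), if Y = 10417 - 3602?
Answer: 9671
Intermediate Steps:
L(K, a) = -63 + a*K² (L(K, a) = K²*a - 63 = a*K² - 63 = -63 + a*K²)
Y = 6815
(Y + 2243) + L(-13, (1 + 1)²) = (6815 + 2243) + (-63 + (1 + 1)²*(-13)²) = 9058 + (-63 + 2²*169) = 9058 + (-63 + 4*169) = 9058 + (-63 + 676) = 9058 + 613 = 9671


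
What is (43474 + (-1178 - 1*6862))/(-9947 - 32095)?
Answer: -2531/3003 ≈ -0.84282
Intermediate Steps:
(43474 + (-1178 - 1*6862))/(-9947 - 32095) = (43474 + (-1178 - 6862))/(-42042) = (43474 - 8040)*(-1/42042) = 35434*(-1/42042) = -2531/3003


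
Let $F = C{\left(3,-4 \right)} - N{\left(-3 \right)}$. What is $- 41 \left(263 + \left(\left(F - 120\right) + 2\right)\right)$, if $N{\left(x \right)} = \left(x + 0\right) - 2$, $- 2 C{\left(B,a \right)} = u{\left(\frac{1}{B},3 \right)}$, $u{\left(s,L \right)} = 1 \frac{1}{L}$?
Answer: $- \frac{36859}{6} \approx -6143.2$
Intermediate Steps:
$u{\left(s,L \right)} = \frac{1}{L}$
$C{\left(B,a \right)} = - \frac{1}{6}$ ($C{\left(B,a \right)} = - \frac{1}{2 \cdot 3} = \left(- \frac{1}{2}\right) \frac{1}{3} = - \frac{1}{6}$)
$N{\left(x \right)} = -2 + x$ ($N{\left(x \right)} = x - 2 = -2 + x$)
$F = \frac{29}{6}$ ($F = - \frac{1}{6} - \left(-2 - 3\right) = - \frac{1}{6} - -5 = - \frac{1}{6} + 5 = \frac{29}{6} \approx 4.8333$)
$- 41 \left(263 + \left(\left(F - 120\right) + 2\right)\right) = - 41 \left(263 + \left(\left(\frac{29}{6} - 120\right) + 2\right)\right) = - 41 \left(263 + \left(- \frac{691}{6} + 2\right)\right) = - 41 \left(263 - \frac{679}{6}\right) = \left(-41\right) \frac{899}{6} = - \frac{36859}{6}$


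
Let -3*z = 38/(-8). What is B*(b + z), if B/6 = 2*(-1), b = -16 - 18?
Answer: 389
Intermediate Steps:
b = -34
z = 19/12 (z = -38/(3*(-8)) = -38*(-1)/(3*8) = -⅓*(-19/4) = 19/12 ≈ 1.5833)
B = -12 (B = 6*(2*(-1)) = 6*(-2) = -12)
B*(b + z) = -12*(-34 + 19/12) = -12*(-389/12) = 389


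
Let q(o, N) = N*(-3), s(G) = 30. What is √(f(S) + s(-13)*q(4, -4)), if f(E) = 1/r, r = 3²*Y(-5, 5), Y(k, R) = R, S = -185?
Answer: √81005/15 ≈ 18.974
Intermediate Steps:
q(o, N) = -3*N
r = 45 (r = 3²*5 = 9*5 = 45)
f(E) = 1/45
√(f(S) + s(-13)*q(4, -4)) = √(1/45 + 30*(-3*(-4))) = √(1/45 + 30*12) = √(1/45 + 360) = √(16201/45) = √81005/15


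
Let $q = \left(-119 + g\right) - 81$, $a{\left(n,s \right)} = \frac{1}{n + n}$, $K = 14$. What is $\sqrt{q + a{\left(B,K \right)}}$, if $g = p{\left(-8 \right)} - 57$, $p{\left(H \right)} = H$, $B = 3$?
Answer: $\frac{i \sqrt{9534}}{6} \approx 16.274 i$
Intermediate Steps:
$a{\left(n,s \right)} = \frac{1}{2 n}$
$g = -65$ ($g = -8 - 57 = -65$)
$q = -265$ ($q = \left(-119 - 65\right) - 81 = -184 - 81 = -265$)
$\sqrt{q + a{\left(B,K \right)}} = \sqrt{-265 + \frac{1}{2 \cdot 3}} = \sqrt{-265 + \frac{1}{2} \cdot \frac{1}{3}} = \sqrt{-265 + \frac{1}{6}} = \sqrt{- \frac{1589}{6}} = \frac{i \sqrt{9534}}{6}$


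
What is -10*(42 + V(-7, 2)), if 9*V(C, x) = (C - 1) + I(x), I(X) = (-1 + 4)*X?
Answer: -3760/9 ≈ -417.78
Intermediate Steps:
I(X) = 3*X
V(C, x) = -1/9 + x/3 + C/9 (V(C, x) = ((C - 1) + 3*x)/9 = ((-1 + C) + 3*x)/9 = (-1 + C + 3*x)/9 = -1/9 + x/3 + C/9)
-10*(42 + V(-7, 2)) = -10*(42 + (-1/9 + (1/3)*2 + (1/9)*(-7))) = -10*(42 + (-1/9 + 2/3 - 7/9)) = -10*(42 - 2/9) = -10*376/9 = -3760/9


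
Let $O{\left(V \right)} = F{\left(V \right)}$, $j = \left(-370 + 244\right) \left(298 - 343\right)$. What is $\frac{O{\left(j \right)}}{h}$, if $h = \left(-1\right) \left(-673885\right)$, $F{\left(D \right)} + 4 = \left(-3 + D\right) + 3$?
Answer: $\frac{5666}{673885} \approx 0.008408$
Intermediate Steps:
$F{\left(D \right)} = -4 + D$ ($F{\left(D \right)} = -4 + \left(\left(-3 + D\right) + 3\right) = -4 + D$)
$j = 5670$ ($j = \left(-126\right) \left(-45\right) = 5670$)
$O{\left(V \right)} = -4 + V$
$h = 673885$
$\frac{O{\left(j \right)}}{h} = \frac{-4 + 5670}{673885} = 5666 \cdot \frac{1}{673885} = \frac{5666}{673885}$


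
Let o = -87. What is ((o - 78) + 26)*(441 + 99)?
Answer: -75060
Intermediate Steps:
((o - 78) + 26)*(441 + 99) = ((-87 - 78) + 26)*(441 + 99) = (-165 + 26)*540 = -139*540 = -75060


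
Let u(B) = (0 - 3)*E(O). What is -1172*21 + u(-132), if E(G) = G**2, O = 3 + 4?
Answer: -24759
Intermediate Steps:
O = 7
u(B) = -147 (u(B) = (0 - 3)*7**2 = -3*49 = -147)
-1172*21 + u(-132) = -1172*21 - 147 = -24612 - 147 = -24759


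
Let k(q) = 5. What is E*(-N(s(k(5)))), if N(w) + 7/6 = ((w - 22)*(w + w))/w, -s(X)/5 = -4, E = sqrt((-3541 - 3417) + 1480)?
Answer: 31*I*sqrt(5478)/6 ≈ 382.4*I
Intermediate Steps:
E = I*sqrt(5478) (E = sqrt(-6958 + 1480) = sqrt(-5478) = I*sqrt(5478) ≈ 74.014*I)
s(X) = 20 (s(X) = -5*(-4) = 20)
N(w) = -271/6 + 2*w (N(w) = -7/6 + ((w - 22)*(w + w))/w = -7/6 + ((-22 + w)*(2*w))/w = -7/6 + (2*w*(-22 + w))/w = -7/6 + (-44 + 2*w) = -271/6 + 2*w)
E*(-N(s(k(5)))) = (I*sqrt(5478))*(-(-271/6 + 2*20)) = (I*sqrt(5478))*(-(-271/6 + 40)) = (I*sqrt(5478))*(-1*(-31/6)) = (I*sqrt(5478))*(31/6) = 31*I*sqrt(5478)/6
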